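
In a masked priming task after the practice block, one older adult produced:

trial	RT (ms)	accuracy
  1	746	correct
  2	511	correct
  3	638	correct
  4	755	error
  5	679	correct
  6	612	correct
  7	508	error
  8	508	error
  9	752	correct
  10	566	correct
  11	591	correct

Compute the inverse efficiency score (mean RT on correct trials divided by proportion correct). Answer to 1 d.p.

Correct trials (n=8): 746, 511, 638, 679, 612, 752, 566, 591
Mean correct RT = 5095/8 = 636.8750 ms
Proportion correct = 8/11
IES = 636.8750 / (8/11) = 875.703 ms

875.7 ms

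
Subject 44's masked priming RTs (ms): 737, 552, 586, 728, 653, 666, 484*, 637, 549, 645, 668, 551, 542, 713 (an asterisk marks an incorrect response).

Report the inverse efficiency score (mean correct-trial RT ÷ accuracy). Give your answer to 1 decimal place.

681.5 ms

Correct trials (n=13): 737, 552, 586, 728, 653, 666, 637, 549, 645, 668, 551, 542, 713
Mean correct RT = 8227/13 = 632.8462 ms
Proportion correct = 13/14
IES = 632.8462 / (13/14) = 681.527 ms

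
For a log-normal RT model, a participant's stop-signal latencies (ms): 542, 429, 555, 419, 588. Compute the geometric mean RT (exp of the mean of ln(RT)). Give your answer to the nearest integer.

ln(RT): 6.2953, 6.0615, 6.3190, 6.0379, 6.3767
Mean ln(RT) = 31.0903/5 = 6.21806
Geometric mean = exp(6.21806) = 501.73 ms

502 ms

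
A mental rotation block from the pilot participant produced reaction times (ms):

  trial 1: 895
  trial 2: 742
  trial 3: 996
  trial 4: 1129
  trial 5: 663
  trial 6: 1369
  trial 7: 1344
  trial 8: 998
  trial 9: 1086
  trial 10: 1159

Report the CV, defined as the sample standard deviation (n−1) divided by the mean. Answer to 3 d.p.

0.223

n = 10, Σ = 10381, M = 1038.1000
Σ(x−M)² = 480476.900; s = √(480476.900/9) = 231.0548
CV = 231.0548 / 1038.1000 = 0.22257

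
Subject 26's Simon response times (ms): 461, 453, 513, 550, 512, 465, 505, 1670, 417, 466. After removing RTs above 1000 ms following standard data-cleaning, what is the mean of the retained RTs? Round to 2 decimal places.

482.44 ms

Excluded: 1670
Retained (n=9): Σ = 4342
Mean = 4342/9 = 482.4444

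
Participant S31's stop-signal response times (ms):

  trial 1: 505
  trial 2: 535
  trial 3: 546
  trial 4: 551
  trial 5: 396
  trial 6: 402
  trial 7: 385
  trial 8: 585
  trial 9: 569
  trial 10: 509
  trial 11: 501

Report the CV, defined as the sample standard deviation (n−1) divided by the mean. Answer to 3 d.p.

0.144

n = 11, Σ = 5484, M = 498.5455
Σ(x−M)² = 51656.727; s = √(51656.727/10) = 71.8726
CV = 71.8726 / 498.5455 = 0.14416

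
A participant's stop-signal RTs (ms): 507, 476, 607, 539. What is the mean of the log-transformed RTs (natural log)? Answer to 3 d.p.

6.273

ln(RT): 6.2285, 6.1654, 6.4085, 6.2897
Σ ln(RT) = 25.0922
Mean = 25.0922/4 = 6.27304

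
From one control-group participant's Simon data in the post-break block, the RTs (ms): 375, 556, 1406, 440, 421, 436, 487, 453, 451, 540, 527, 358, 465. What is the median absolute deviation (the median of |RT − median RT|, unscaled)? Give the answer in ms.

Sorted: 358, 375, 421, 436, 440, 451, 453, 465, 487, 527, 540, 556, 1406 → median = 453
|x − 453|: 78, 103, 953, 13, 32, 17, 34, 0, 2, 87, 74, 95, 12
Sorted deviations: 0, 2, 12, 13, 17, 32, 34, 74, 78, 87, 95, 103, 953 → MAD = 34

34 ms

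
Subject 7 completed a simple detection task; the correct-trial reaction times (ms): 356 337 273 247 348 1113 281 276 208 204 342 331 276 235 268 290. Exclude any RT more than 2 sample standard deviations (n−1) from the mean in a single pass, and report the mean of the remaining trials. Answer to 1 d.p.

n = 16, ΣRT = 5385, M = 336.562
Σ(x−M)² = 677193.94; s = √(677193.94/15) = 212.476
Cutoffs: 336.562 ± 2·212.476 → [-88.4, 761.5]
Outside: 1113 → excluded.
Retained (n=15): Σ = 4272, mean = 4272/15 = 284.800

284.8 ms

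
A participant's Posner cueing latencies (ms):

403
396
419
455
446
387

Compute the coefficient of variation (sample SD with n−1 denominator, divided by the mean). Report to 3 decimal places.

n = 6, Σ = 2506, M = 417.6667
Σ(x−M)² = 3823.333; s = √(3823.333/5) = 27.6526
CV = 27.6526 / 417.6667 = 0.06621

0.066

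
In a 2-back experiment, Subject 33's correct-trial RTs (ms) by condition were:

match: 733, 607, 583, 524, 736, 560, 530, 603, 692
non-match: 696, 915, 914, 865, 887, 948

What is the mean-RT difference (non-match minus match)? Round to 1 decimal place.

252.2 ms

M(match) = 5568/9 = 618.667
M(non-match) = 5225/6 = 870.833
Difference = 870.833 − 618.667 = 252.167 ms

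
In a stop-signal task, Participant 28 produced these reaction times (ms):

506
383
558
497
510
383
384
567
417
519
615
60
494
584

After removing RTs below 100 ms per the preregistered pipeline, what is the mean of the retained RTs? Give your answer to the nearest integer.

494 ms

Excluded: 60
Retained (n=13): Σ = 6417
Mean = 6417/13 = 493.6154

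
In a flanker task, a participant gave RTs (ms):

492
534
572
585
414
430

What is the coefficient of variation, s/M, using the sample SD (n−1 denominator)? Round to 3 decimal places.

n = 6, Σ = 3027, M = 504.5000
Σ(x−M)² = 25803.500; s = √(25803.500/5) = 71.8380
CV = 71.8380 / 504.5000 = 0.14239

0.142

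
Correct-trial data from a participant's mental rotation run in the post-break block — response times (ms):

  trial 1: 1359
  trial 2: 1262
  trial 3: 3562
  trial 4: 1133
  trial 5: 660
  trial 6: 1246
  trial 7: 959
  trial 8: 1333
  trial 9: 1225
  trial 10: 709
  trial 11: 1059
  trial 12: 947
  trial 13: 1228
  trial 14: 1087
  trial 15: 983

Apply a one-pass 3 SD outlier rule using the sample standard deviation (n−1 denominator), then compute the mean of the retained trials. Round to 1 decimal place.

1085.0 ms

n = 15, ΣRT = 18752, M = 1250.133
Σ(x−M)² = 6330681.73; s = √(6330681.73/14) = 672.452
Cutoffs: 1250.133 ± 3·672.452 → [-767.2, 3267.5]
Outside: 3562 → excluded.
Retained (n=14): Σ = 15190, mean = 15190/14 = 1085.000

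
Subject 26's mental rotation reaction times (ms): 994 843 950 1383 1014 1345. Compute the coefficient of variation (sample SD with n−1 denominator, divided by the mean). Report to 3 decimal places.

0.204

n = 6, Σ = 6529, M = 1088.1667
Σ(x−M)² = 246454.833; s = √(246454.833/5) = 222.0157
CV = 222.0157 / 1088.1667 = 0.20403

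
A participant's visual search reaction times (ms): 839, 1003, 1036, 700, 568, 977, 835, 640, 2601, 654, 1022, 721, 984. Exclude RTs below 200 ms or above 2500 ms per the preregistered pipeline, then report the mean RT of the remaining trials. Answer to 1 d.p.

Excluded: 2601
Retained (n=12): Σ = 9979
Mean = 9979/12 = 831.5833

831.6 ms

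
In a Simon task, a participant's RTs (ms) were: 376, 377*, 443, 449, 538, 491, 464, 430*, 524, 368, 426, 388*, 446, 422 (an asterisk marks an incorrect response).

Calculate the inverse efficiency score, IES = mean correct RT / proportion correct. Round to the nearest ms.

572 ms

Correct trials (n=11): 376, 443, 449, 538, 491, 464, 524, 368, 426, 446, 422
Mean correct RT = 4947/11 = 449.7273 ms
Proportion correct = 11/14
IES = 449.7273 / (11/14) = 572.380 ms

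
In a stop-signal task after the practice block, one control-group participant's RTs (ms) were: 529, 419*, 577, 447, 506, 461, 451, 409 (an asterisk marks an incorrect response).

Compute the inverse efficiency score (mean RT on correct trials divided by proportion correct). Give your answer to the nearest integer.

552 ms

Correct trials (n=7): 529, 577, 447, 506, 461, 451, 409
Mean correct RT = 3380/7 = 482.8571 ms
Proportion correct = 7/8
IES = 482.8571 / (7/8) = 551.837 ms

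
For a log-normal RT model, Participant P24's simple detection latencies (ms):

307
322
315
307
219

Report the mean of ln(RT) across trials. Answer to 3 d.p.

ln(RT): 5.7268, 5.7746, 5.7526, 5.7268, 5.3891
Σ ln(RT) = 28.3699
Mean = 28.3699/5 = 5.67398

5.674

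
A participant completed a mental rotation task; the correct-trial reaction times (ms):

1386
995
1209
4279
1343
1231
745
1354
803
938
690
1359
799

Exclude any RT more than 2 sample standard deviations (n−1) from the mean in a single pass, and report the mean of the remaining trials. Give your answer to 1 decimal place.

1071.0 ms

n = 13, ΣRT = 17131, M = 1317.769
Σ(x−M)² = 10301224.31; s = √(10301224.31/12) = 926.518
Cutoffs: 1317.769 ± 2·926.518 → [-535.3, 3170.8]
Outside: 4279 → excluded.
Retained (n=12): Σ = 12852, mean = 12852/12 = 1071.000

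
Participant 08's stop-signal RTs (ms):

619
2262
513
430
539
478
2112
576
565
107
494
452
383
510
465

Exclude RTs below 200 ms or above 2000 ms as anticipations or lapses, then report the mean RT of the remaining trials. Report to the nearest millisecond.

Excluded: 107, 2112, 2262
Retained (n=12): Σ = 6024
Mean = 6024/12 = 502.0000

502 ms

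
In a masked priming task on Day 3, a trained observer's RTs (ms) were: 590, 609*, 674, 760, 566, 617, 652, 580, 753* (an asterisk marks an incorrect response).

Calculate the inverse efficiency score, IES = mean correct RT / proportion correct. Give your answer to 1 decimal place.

Correct trials (n=7): 590, 674, 760, 566, 617, 652, 580
Mean correct RT = 4439/7 = 634.1429 ms
Proportion correct = 7/9
IES = 634.1429 / (7/9) = 815.327 ms

815.3 ms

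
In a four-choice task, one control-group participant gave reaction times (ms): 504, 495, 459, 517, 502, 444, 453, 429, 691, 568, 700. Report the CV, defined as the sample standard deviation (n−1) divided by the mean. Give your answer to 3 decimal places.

n = 11, Σ = 5762, M = 523.8182
Σ(x−M)² = 87265.636; s = √(87265.636/10) = 93.4161
CV = 93.4161 / 523.8182 = 0.17834

0.178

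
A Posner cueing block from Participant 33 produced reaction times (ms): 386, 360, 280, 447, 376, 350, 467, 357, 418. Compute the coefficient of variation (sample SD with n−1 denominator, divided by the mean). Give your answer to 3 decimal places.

0.147

n = 9, Σ = 3441, M = 382.3333
Σ(x−M)² = 25334.000; s = √(25334.000/8) = 56.2739
CV = 56.2739 / 382.3333 = 0.14719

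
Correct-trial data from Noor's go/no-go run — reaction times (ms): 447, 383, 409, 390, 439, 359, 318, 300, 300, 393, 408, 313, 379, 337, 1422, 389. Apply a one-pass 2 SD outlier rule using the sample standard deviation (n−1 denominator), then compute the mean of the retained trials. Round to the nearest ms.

n = 16, ΣRT = 6986, M = 436.625
Σ(x−M)² = 1067839.75; s = √(1067839.75/15) = 266.813
Cutoffs: 436.625 ± 2·266.813 → [-97.0, 970.3]
Outside: 1422 → excluded.
Retained (n=15): Σ = 5564, mean = 5564/15 = 370.933

371 ms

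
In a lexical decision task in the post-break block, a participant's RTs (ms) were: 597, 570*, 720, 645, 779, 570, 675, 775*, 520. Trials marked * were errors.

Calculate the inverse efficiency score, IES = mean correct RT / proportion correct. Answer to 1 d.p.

Correct trials (n=7): 597, 720, 645, 779, 570, 675, 520
Mean correct RT = 4506/7 = 643.7143 ms
Proportion correct = 7/9
IES = 643.7143 / (7/9) = 827.633 ms

827.6 ms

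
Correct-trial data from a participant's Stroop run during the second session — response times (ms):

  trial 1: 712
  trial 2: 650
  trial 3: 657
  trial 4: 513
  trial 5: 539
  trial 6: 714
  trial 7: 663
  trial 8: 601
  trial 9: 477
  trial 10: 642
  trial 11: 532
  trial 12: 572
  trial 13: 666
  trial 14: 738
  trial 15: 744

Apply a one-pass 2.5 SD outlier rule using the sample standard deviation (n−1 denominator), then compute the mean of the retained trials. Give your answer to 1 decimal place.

n = 15, ΣRT = 9420, M = 628.000
Σ(x−M)² = 101226.00; s = √(101226.00/14) = 85.032
Cutoffs: 628.000 ± 2.5·85.032 → [415.4, 840.6]
No RTs fall outside the cutoffs; all 15 retained. Mean = 9420/15 = 628.000

628.0 ms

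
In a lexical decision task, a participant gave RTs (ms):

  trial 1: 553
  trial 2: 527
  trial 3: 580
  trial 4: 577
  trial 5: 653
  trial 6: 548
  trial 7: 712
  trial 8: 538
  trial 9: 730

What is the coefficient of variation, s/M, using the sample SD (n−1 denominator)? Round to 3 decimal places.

n = 9, Σ = 5418, M = 602.0000
Σ(x−M)² = 47232.000; s = √(47232.000/8) = 76.8375
CV = 76.8375 / 602.0000 = 0.12764

0.128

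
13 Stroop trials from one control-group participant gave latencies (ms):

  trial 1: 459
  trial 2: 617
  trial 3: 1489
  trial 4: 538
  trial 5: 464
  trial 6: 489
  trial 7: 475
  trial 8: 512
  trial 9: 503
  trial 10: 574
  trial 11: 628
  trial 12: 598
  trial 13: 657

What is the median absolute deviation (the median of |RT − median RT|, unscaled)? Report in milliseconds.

Sorted: 459, 464, 475, 489, 503, 512, 538, 574, 598, 617, 628, 657, 1489 → median = 538
|x − 538|: 79, 79, 951, 0, 74, 49, 63, 26, 35, 36, 90, 60, 119
Sorted deviations: 0, 26, 35, 36, 49, 60, 63, 74, 79, 79, 90, 119, 951 → MAD = 63

63 ms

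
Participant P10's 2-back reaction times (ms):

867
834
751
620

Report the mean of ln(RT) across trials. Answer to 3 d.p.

6.636

ln(RT): 6.7650, 6.7262, 6.6214, 6.4297
Σ ln(RT) = 26.5424
Mean = 26.5424/4 = 6.63560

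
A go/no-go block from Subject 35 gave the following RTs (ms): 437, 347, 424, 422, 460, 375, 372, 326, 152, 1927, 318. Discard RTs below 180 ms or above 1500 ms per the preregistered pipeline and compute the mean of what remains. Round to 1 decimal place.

Excluded: 152, 1927
Retained (n=9): Σ = 3481
Mean = 3481/9 = 386.7778

386.8 ms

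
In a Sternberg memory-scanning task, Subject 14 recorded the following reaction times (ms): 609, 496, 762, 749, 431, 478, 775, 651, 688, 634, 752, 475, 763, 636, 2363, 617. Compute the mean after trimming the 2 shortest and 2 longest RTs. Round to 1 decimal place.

Sorted: 431, 475, 478, 496, 609, 617, 634, 636, 651, 688, 749, 752, 762, 763, 775, 2363
Drop lowest 2 (431, 475) and highest 2 (775, 2363)
Remaining (n=12): Σ = 7835, mean = 7835/12 = 652.917

652.9 ms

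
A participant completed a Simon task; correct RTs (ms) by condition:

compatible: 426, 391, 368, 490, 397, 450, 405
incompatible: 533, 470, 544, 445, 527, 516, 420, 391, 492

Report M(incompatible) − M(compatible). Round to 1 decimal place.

M(compatible) = 2927/7 = 418.143
M(incompatible) = 4338/9 = 482.000
Difference = 482.000 − 418.143 = 63.857 ms

63.9 ms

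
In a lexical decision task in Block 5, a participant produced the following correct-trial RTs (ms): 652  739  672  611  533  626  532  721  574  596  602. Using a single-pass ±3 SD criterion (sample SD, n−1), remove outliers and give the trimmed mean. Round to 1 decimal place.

n = 11, ΣRT = 6858, M = 623.455
Σ(x−M)² = 46404.73; s = √(46404.73/10) = 68.121
Cutoffs: 623.455 ± 3·68.121 → [419.1, 827.8]
No RTs fall outside the cutoffs; all 11 retained. Mean = 6858/11 = 623.455

623.5 ms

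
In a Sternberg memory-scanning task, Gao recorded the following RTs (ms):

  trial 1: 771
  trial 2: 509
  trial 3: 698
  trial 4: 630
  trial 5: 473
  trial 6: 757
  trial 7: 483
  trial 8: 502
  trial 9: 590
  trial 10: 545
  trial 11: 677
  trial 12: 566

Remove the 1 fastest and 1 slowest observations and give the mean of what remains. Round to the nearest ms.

Sorted: 473, 483, 502, 509, 545, 566, 590, 630, 677, 698, 757, 771
Drop lowest 1 (473) and highest 1 (771)
Remaining (n=10): Σ = 5957, mean = 5957/10 = 595.700

596 ms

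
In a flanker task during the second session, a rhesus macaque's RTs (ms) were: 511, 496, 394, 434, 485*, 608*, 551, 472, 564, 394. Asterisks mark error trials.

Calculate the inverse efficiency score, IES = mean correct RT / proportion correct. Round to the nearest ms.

596 ms

Correct trials (n=8): 511, 496, 394, 434, 551, 472, 564, 394
Mean correct RT = 3816/8 = 477.0000 ms
Proportion correct = 8/10
IES = 477.0000 / (8/10) = 596.250 ms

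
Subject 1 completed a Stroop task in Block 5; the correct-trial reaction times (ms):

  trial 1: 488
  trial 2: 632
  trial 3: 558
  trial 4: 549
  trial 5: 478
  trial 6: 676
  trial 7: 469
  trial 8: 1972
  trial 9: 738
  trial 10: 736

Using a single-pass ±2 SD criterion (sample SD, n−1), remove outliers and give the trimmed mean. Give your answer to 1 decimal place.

591.6 ms

n = 10, ΣRT = 7296, M = 729.600
Σ(x−M)² = 1807716.40; s = √(1807716.40/9) = 448.171
Cutoffs: 729.600 ± 2·448.171 → [-166.7, 1625.9]
Outside: 1972 → excluded.
Retained (n=9): Σ = 5324, mean = 5324/9 = 591.556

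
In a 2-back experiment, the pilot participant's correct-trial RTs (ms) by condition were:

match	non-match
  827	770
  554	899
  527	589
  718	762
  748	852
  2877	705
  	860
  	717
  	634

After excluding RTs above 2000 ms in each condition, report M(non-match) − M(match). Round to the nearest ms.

79 ms

match: exclude 2877
M(match) = 3374/5 = 674.800
M(non-match) = 6788/9 = 754.222
Difference = 754.222 − 674.800 = 79.422 ms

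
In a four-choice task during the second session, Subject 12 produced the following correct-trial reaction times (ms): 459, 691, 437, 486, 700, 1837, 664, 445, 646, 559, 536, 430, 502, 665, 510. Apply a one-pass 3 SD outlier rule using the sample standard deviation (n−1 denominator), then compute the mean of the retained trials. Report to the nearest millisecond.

552 ms

n = 15, ΣRT = 9567, M = 637.800
Σ(x−M)² = 1673306.40; s = √(1673306.40/14) = 345.719
Cutoffs: 637.800 ± 3·345.719 → [-399.4, 1675.0]
Outside: 1837 → excluded.
Retained (n=14): Σ = 7730, mean = 7730/14 = 552.143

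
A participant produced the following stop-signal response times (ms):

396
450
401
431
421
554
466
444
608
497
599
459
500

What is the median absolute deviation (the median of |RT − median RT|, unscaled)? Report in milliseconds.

38 ms

Sorted: 396, 401, 421, 431, 444, 450, 459, 466, 497, 500, 554, 599, 608 → median = 459
|x − 459|: 63, 9, 58, 28, 38, 95, 7, 15, 149, 38, 140, 0, 41
Sorted deviations: 0, 7, 9, 15, 28, 38, 38, 41, 58, 63, 95, 140, 149 → MAD = 38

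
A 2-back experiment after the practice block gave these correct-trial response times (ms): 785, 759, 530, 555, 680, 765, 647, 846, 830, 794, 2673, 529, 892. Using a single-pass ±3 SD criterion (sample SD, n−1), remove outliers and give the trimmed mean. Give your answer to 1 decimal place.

717.7 ms

n = 13, ΣRT = 11285, M = 868.077
Σ(x−M)² = 3706702.92; s = √(3706702.92/12) = 555.780
Cutoffs: 868.077 ± 3·555.780 → [-799.3, 2535.4]
Outside: 2673 → excluded.
Retained (n=12): Σ = 8612, mean = 8612/12 = 717.667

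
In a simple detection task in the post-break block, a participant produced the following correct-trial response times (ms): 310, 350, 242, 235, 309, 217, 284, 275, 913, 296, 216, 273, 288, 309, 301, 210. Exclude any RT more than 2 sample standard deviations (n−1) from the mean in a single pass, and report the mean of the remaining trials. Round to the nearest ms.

n = 16, ΣRT = 5028, M = 314.250
Σ(x−M)² = 406687.00; s = √(406687.00/15) = 164.659
Cutoffs: 314.250 ± 2·164.659 → [-15.1, 643.6]
Outside: 913 → excluded.
Retained (n=15): Σ = 4115, mean = 4115/15 = 274.333

274 ms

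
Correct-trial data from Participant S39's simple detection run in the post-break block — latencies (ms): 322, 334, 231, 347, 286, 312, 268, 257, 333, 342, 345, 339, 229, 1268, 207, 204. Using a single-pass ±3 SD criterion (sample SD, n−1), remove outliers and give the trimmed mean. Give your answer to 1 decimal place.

n = 16, ΣRT = 5624, M = 351.500
Σ(x−M)² = 935716.00; s = √(935716.00/15) = 249.762
Cutoffs: 351.500 ± 3·249.762 → [-397.8, 1100.8]
Outside: 1268 → excluded.
Retained (n=15): Σ = 4356, mean = 4356/15 = 290.400

290.4 ms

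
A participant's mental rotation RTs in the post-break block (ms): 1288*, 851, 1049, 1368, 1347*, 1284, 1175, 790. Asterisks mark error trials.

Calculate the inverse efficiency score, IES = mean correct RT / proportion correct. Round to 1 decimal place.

Correct trials (n=6): 851, 1049, 1368, 1284, 1175, 790
Mean correct RT = 6517/6 = 1086.1667 ms
Proportion correct = 6/8
IES = 1086.1667 / (6/8) = 1448.222 ms

1448.2 ms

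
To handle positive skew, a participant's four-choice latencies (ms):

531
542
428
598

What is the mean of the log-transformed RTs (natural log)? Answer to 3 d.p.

6.256

ln(RT): 6.2748, 6.2953, 6.0591, 6.3936
Σ ln(RT) = 25.0227
Mean = 25.0227/4 = 6.25569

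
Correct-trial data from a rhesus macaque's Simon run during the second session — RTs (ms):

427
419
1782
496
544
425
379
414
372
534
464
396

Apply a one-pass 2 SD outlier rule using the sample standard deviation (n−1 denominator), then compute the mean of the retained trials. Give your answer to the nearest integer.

n = 12, ΣRT = 6652, M = 554.333
Σ(x−M)² = 1679254.67; s = √(1679254.67/11) = 390.717
Cutoffs: 554.333 ± 2·390.717 → [-227.1, 1335.8]
Outside: 1782 → excluded.
Retained (n=11): Σ = 4870, mean = 4870/11 = 442.727

443 ms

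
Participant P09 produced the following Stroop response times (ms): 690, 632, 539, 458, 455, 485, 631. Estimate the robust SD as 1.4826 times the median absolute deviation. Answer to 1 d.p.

124.5 ms

Sorted: 455, 458, 485, 539, 631, 632, 690 → median = 539
|x − 539| sorted: 0, 54, 81, 84, 92, 93, 151 → MAD = 84
Robust SD ≈ 1.4826 × 84 = 124.538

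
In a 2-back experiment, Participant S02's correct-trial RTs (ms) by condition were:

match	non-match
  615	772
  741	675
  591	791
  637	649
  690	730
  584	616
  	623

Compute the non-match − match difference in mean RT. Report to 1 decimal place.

50.7 ms

M(match) = 3858/6 = 643.000
M(non-match) = 4856/7 = 693.714
Difference = 693.714 − 643.000 = 50.714 ms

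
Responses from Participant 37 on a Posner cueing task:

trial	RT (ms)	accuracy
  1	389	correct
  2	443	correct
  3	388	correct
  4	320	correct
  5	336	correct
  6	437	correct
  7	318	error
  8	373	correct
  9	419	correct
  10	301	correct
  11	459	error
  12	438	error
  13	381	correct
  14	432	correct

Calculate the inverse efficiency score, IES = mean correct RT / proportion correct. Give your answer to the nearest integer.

Correct trials (n=11): 389, 443, 388, 320, 336, 437, 373, 419, 301, 381, 432
Mean correct RT = 4219/11 = 383.5455 ms
Proportion correct = 11/14
IES = 383.5455 / (11/14) = 488.149 ms

488 ms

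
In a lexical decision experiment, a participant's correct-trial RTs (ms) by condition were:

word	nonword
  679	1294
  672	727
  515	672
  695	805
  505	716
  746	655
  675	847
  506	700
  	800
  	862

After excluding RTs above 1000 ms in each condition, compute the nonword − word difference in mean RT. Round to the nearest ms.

130 ms

nonword: exclude 1294
M(word) = 4993/8 = 624.125
M(nonword) = 6784/9 = 753.778
Difference = 753.778 − 624.125 = 129.653 ms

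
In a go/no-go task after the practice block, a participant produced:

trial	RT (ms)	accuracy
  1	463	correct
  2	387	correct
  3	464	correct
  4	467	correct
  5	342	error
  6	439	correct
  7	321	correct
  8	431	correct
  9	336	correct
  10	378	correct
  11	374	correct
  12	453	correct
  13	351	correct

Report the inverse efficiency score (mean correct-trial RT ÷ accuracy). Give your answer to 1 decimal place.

Correct trials (n=12): 463, 387, 464, 467, 439, 321, 431, 336, 378, 374, 453, 351
Mean correct RT = 4864/12 = 405.3333 ms
Proportion correct = 12/13
IES = 405.3333 / (12/13) = 439.111 ms

439.1 ms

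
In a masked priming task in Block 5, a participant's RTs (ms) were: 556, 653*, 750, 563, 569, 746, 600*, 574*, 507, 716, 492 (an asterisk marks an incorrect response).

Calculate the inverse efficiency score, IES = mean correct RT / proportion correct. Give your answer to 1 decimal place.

Correct trials (n=8): 556, 750, 563, 569, 746, 507, 716, 492
Mean correct RT = 4899/8 = 612.3750 ms
Proportion correct = 8/11
IES = 612.3750 / (8/11) = 842.016 ms

842.0 ms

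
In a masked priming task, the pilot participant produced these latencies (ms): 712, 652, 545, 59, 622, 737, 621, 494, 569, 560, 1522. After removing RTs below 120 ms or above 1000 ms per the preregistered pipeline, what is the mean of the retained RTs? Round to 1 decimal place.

612.4 ms

Excluded: 59, 1522
Retained (n=9): Σ = 5512
Mean = 5512/9 = 612.4444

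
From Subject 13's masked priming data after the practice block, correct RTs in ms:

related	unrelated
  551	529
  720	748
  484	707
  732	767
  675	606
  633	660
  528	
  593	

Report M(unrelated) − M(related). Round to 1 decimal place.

55.0 ms

M(related) = 4916/8 = 614.500
M(unrelated) = 4017/6 = 669.500
Difference = 669.500 − 614.500 = 55.000 ms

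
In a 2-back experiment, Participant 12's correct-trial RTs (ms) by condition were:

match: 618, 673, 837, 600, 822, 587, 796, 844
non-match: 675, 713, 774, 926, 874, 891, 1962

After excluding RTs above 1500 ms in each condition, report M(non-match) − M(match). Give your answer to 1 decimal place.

86.7 ms

non-match: exclude 1962
M(match) = 5777/8 = 722.125
M(non-match) = 4853/6 = 808.833
Difference = 808.833 − 722.125 = 86.708 ms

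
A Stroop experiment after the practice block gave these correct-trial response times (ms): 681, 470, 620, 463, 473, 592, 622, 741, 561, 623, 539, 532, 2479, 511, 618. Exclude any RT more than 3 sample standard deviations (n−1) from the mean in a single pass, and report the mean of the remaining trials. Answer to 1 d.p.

574.7 ms

n = 15, ΣRT = 10525, M = 701.667
Σ(x−M)² = 3473427.33; s = √(3473427.33/14) = 498.098
Cutoffs: 701.667 ± 3·498.098 → [-792.6, 2196.0]
Outside: 2479 → excluded.
Retained (n=14): Σ = 8046, mean = 8046/14 = 574.714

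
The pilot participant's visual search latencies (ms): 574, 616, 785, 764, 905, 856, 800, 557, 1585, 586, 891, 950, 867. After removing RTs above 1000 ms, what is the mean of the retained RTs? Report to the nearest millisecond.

Excluded: 1585
Retained (n=12): Σ = 9151
Mean = 9151/12 = 762.5833

763 ms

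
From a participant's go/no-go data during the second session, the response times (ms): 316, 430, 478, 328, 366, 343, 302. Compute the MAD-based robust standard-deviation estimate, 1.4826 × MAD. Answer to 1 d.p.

Sorted: 302, 316, 328, 343, 366, 430, 478 → median = 343
|x − 343| sorted: 0, 15, 23, 27, 41, 87, 135 → MAD = 27
Robust SD ≈ 1.4826 × 27 = 40.030

40.0 ms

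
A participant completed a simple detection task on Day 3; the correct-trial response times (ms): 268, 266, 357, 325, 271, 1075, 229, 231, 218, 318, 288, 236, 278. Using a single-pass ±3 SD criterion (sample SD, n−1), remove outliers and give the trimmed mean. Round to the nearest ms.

274 ms

n = 13, ΣRT = 4360, M = 335.385
Σ(x−M)² = 612817.08; s = √(612817.08/12) = 225.982
Cutoffs: 335.385 ± 3·225.982 → [-342.6, 1013.3]
Outside: 1075 → excluded.
Retained (n=12): Σ = 3285, mean = 3285/12 = 273.750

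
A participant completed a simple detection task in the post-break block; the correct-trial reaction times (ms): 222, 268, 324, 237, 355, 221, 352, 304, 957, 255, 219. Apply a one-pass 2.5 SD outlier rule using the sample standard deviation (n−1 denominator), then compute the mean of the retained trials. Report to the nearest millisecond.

n = 11, ΣRT = 3714, M = 337.636
Σ(x−M)² = 448292.55; s = √(448292.55/10) = 211.729
Cutoffs: 337.636 ± 2.5·211.729 → [-191.7, 867.0]
Outside: 957 → excluded.
Retained (n=10): Σ = 2757, mean = 2757/10 = 275.700

276 ms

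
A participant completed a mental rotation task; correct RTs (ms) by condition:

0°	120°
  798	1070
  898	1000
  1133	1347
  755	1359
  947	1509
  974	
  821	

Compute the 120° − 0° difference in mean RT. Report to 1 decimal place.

353.3 ms

M(0°) = 6326/7 = 903.714
M(120°) = 6285/5 = 1257.000
Difference = 1257.000 − 903.714 = 353.286 ms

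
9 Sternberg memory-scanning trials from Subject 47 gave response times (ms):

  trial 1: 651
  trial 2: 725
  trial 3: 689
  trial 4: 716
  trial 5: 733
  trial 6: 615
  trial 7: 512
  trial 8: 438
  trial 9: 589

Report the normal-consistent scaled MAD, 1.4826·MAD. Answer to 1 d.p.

96.4 ms

Sorted: 438, 512, 589, 615, 651, 689, 716, 725, 733 → median = 651
|x − 651| sorted: 0, 36, 38, 62, 65, 74, 82, 139, 213 → MAD = 65
Robust SD ≈ 1.4826 × 65 = 96.369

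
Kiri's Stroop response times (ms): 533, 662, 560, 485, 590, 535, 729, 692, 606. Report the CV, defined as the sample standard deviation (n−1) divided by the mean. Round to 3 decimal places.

0.135

n = 9, Σ = 5392, M = 599.1111
Σ(x−M)² = 52616.889; s = √(52616.889/8) = 81.0994
CV = 81.0994 / 599.1111 = 0.13537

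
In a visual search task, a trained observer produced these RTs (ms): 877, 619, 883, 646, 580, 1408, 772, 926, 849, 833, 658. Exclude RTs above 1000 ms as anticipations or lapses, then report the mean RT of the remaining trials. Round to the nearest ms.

Excluded: 1408
Retained (n=10): Σ = 7643
Mean = 7643/10 = 764.3000

764 ms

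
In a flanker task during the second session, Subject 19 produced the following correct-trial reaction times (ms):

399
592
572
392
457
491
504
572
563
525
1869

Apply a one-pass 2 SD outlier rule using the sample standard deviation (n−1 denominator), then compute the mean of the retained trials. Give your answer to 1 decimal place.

506.7 ms

n = 11, ΣRT = 6936, M = 630.545
Σ(x−M)² = 1733934.73; s = √(1733934.73/10) = 416.405
Cutoffs: 630.545 ± 2·416.405 → [-202.3, 1463.4]
Outside: 1869 → excluded.
Retained (n=10): Σ = 5067, mean = 5067/10 = 506.700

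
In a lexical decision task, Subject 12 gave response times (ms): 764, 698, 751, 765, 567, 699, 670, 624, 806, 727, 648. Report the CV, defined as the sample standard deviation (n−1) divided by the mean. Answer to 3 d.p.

0.101

n = 11, Σ = 7719, M = 701.7273
Σ(x−M)² = 49928.182; s = √(49928.182/10) = 70.6599
CV = 70.6599 / 701.7273 = 0.10069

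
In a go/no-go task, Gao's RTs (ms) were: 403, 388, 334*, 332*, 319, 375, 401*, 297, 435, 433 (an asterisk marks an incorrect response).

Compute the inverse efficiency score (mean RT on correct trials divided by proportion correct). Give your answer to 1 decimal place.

540.8 ms

Correct trials (n=7): 403, 388, 319, 375, 297, 435, 433
Mean correct RT = 2650/7 = 378.5714 ms
Proportion correct = 7/10
IES = 378.5714 / (7/10) = 540.816 ms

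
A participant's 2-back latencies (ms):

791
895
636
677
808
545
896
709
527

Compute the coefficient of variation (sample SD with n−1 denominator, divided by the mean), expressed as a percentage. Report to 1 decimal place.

19.1%

n = 9, Σ = 6484, M = 720.4444
Σ(x−M)² = 151284.222; s = √(151284.222/8) = 137.5156
CV = 137.5156 / 720.4444 = 0.19088 = 19.088%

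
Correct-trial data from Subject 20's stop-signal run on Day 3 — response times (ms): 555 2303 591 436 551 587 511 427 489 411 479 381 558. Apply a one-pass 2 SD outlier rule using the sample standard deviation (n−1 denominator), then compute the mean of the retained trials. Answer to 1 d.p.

498.0 ms

n = 13, ΣRT = 8279, M = 636.846
Σ(x−M)² = 3064389.69; s = √(3064389.69/12) = 505.337
Cutoffs: 636.846 ± 2·505.337 → [-373.8, 1647.5]
Outside: 2303 → excluded.
Retained (n=12): Σ = 5976, mean = 5976/12 = 498.000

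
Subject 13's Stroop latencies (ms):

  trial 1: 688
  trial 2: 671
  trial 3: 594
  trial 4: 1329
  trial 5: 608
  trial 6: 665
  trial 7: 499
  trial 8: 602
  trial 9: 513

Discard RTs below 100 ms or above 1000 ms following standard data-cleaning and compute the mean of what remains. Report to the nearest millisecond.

605 ms

Excluded: 1329
Retained (n=8): Σ = 4840
Mean = 4840/8 = 605.0000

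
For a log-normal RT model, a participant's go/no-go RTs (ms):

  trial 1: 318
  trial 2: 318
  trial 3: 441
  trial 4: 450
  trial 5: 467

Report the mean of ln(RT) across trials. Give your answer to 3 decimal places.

5.974

ln(RT): 5.7621, 5.7621, 6.0890, 6.1092, 6.1463
Σ ln(RT) = 29.8687
Mean = 29.8687/5 = 5.97374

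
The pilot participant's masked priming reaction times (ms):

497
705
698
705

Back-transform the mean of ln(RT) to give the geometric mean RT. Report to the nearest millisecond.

644 ms

ln(RT): 6.2086, 6.5582, 6.5482, 6.5582
Mean ln(RT) = 25.8732/4 = 6.46830
Geometric mean = exp(6.46830) = 644.39 ms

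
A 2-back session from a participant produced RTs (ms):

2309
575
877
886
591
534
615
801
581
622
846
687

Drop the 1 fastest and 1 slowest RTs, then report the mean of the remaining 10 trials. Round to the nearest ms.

708 ms

Sorted: 534, 575, 581, 591, 615, 622, 687, 801, 846, 877, 886, 2309
Drop lowest 1 (534) and highest 1 (2309)
Remaining (n=10): Σ = 7081, mean = 7081/10 = 708.100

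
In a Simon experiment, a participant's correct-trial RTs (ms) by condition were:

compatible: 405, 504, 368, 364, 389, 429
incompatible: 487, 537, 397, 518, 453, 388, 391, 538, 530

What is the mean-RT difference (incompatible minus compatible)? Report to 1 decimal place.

61.2 ms

M(compatible) = 2459/6 = 409.833
M(incompatible) = 4239/9 = 471.000
Difference = 471.000 − 409.833 = 61.167 ms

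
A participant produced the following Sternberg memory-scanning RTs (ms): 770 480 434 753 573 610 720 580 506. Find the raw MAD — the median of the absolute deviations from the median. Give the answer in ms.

Sorted: 434, 480, 506, 573, 580, 610, 720, 753, 770 → median = 580
|x − 580|: 190, 100, 146, 173, 7, 30, 140, 0, 74
Sorted deviations: 0, 7, 30, 74, 100, 140, 146, 173, 190 → MAD = 100

100 ms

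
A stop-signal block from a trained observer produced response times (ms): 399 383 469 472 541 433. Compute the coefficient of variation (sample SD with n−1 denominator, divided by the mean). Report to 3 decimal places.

n = 6, Σ = 2697, M = 449.5000
Σ(x−M)² = 16503.500; s = √(16503.500/5) = 57.4517
CV = 57.4517 / 449.5000 = 0.12781

0.128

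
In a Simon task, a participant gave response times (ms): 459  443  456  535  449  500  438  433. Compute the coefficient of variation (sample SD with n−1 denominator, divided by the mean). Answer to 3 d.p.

n = 8, Σ = 3713, M = 464.1250
Σ(x−M)² = 8728.875; s = √(8728.875/7) = 35.3126
CV = 35.3126 / 464.1250 = 0.07608

0.076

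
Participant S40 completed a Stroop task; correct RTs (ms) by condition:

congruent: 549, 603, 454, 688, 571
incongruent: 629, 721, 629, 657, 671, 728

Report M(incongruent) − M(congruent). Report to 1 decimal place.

M(congruent) = 2865/5 = 573.000
M(incongruent) = 4035/6 = 672.500
Difference = 672.500 − 573.000 = 99.500 ms

99.5 ms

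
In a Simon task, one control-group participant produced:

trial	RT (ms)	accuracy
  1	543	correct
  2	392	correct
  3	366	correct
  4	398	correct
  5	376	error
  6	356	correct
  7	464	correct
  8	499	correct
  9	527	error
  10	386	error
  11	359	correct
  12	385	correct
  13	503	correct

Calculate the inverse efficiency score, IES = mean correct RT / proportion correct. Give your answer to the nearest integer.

554 ms

Correct trials (n=10): 543, 392, 366, 398, 356, 464, 499, 359, 385, 503
Mean correct RT = 4265/10 = 426.5000 ms
Proportion correct = 10/13
IES = 426.5000 / (10/13) = 554.450 ms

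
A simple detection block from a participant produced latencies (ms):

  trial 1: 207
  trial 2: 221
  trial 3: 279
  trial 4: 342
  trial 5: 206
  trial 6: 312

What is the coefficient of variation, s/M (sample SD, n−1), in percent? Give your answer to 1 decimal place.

22.3%

n = 6, Σ = 1567, M = 261.1667
Σ(x−M)² = 17026.833; s = √(17026.833/5) = 58.3555
CV = 58.3555 / 261.1667 = 0.22344 = 22.344%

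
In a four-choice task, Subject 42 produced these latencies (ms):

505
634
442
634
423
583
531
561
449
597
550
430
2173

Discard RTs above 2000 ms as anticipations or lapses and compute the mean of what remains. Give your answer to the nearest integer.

Excluded: 2173
Retained (n=12): Σ = 6339
Mean = 6339/12 = 528.2500

528 ms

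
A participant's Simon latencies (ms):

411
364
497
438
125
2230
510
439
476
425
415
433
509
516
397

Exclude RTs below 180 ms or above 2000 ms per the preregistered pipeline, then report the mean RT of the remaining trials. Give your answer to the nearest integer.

Excluded: 125, 2230
Retained (n=13): Σ = 5830
Mean = 5830/13 = 448.4615

448 ms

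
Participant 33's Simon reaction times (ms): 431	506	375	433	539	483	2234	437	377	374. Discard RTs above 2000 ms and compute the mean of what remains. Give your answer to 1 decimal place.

Excluded: 2234
Retained (n=9): Σ = 3955
Mean = 3955/9 = 439.4444

439.4 ms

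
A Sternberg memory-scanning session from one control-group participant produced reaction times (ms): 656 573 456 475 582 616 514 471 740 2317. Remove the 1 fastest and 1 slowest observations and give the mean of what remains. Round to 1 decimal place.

578.4 ms

Sorted: 456, 471, 475, 514, 573, 582, 616, 656, 740, 2317
Drop lowest 1 (456) and highest 1 (2317)
Remaining (n=8): Σ = 4627, mean = 4627/8 = 578.375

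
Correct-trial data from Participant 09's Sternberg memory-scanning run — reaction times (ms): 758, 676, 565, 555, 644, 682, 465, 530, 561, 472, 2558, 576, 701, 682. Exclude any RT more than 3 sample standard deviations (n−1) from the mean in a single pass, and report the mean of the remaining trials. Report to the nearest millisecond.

n = 14, ΣRT = 10425, M = 744.643
Σ(x−M)² = 3642043.21; s = √(3642043.21/13) = 529.299
Cutoffs: 744.643 ± 3·529.299 → [-843.3, 2332.5]
Outside: 2558 → excluded.
Retained (n=13): Σ = 7867, mean = 7867/13 = 605.154

605 ms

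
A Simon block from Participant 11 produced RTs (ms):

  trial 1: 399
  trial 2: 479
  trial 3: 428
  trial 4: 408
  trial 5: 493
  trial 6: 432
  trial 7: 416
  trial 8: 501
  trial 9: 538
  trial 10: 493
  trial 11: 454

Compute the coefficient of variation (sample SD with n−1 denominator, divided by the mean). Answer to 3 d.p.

n = 11, Σ = 5041, M = 458.2727
Σ(x−M)² = 20476.182; s = √(20476.182/10) = 45.2506
CV = 45.2506 / 458.2727 = 0.09874

0.099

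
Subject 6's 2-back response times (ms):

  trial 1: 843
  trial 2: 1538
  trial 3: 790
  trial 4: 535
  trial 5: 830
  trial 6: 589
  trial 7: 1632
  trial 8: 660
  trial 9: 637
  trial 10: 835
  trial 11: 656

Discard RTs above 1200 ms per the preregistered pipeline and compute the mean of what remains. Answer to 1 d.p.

708.3 ms

Excluded: 1538, 1632
Retained (n=9): Σ = 6375
Mean = 6375/9 = 708.3333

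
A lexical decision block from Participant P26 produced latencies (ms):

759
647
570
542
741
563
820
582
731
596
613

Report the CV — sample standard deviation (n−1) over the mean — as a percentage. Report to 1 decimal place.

14.6%

n = 11, Σ = 7164, M = 651.2727
Σ(x−M)² = 90156.182; s = √(90156.182/10) = 94.9506
CV = 94.9506 / 651.2727 = 0.14579 = 14.579%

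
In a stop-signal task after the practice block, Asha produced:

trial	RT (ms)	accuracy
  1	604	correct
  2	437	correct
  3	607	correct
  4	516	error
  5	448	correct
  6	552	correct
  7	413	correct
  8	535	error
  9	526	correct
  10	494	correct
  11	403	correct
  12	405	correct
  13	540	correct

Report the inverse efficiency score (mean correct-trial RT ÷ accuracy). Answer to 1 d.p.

583.3 ms

Correct trials (n=11): 604, 437, 607, 448, 552, 413, 526, 494, 403, 405, 540
Mean correct RT = 5429/11 = 493.5455 ms
Proportion correct = 11/13
IES = 493.5455 / (11/13) = 583.281 ms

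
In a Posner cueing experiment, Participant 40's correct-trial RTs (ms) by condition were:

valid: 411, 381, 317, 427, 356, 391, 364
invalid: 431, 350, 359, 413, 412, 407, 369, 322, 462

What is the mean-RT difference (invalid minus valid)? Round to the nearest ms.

M(valid) = 2647/7 = 378.143
M(invalid) = 3525/9 = 391.667
Difference = 391.667 − 378.143 = 13.524 ms

14 ms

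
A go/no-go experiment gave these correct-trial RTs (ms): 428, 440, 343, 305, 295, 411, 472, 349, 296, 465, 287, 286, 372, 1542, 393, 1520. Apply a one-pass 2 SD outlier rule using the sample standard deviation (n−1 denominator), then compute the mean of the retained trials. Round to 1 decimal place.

n = 16, ΣRT = 8204, M = 512.750
Σ(x−M)² = 2430391.00; s = √(2430391.00/15) = 402.525
Cutoffs: 512.750 ± 2·402.525 → [-292.3, 1317.8]
Outside: 1520, 1542 → excluded.
Retained (n=14): Σ = 5142, mean = 5142/14 = 367.286

367.3 ms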